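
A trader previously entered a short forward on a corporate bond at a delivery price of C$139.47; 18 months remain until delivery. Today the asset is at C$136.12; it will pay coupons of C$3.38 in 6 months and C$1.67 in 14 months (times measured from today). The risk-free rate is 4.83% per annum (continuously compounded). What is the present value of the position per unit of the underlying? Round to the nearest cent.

PV(remaining coupons) I = 3.38·e^(−0.0483·6/12) + 1.67·e^(−0.0483·14/12) = 4.8778
Current forward F = (S − I)·e^(rT) = (136.12 − 4.8778)·e^(0.0483·18/12) = 131.2422 × 1.075139 = 141.1036
Value (long) = (F − K)·e^(−rT) = (141.1036 − 139.47) × 0.930112 = 1.5194
Short position value = −(long value) = -C$1.52

-C$1.52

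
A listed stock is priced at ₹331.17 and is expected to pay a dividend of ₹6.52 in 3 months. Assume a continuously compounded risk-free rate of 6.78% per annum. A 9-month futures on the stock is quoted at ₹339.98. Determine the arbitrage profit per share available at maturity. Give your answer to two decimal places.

₹1.72 per share

PV(dividends) I = 6.52·e^(−0.0678·3/12) = 6.4104
Fair futures F* = (S − I)·e^(rT) = (331.17 − 6.4104)·e^0.050850 = 324.7596 × 1.052165 = 341.7007
Market ₹339.98 < fair 341.7007: forward underpriced → reverse cash-and-carry (short the stock, invest proceeds at r, pay the dividends, go long the forward).
Profit at T = |F_mkt − F*| = |339.98 − 341.7007| = ₹1.72 per share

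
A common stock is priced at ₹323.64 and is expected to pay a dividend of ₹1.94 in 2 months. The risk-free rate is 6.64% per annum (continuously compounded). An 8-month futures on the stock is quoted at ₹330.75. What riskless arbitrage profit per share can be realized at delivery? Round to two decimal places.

₹5.53 per share

PV(dividends) I = 1.94·e^(−0.0664·2/12) = 1.9186
Fair futures F* = (S − I)·e^(rT) = (323.64 − 1.9186)·e^0.044267 = 321.7214 × 1.045261 = 336.2828
Market ₹330.75 < fair 336.2828: forward underpriced → reverse cash-and-carry (short the stock, invest proceeds at r, pay the dividends, go long the forward).
Profit at T = |F_mkt − F*| = |330.75 − 336.2828| = ₹5.53 per share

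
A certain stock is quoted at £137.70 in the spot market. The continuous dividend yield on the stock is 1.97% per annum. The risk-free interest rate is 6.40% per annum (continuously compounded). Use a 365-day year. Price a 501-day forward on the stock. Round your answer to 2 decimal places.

£146.33

F = S·e^((r − q)T) = 137.70 · e^((0.0640 − 0.0197) × 501/365)
= 137.70 · e^0.060806 = 137.70 × 1.062693
F = £146.33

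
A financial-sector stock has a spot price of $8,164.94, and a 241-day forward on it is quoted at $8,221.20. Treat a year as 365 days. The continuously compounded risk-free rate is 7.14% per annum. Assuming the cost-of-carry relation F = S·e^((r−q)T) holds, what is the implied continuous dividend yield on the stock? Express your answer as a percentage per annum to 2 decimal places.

From F = S·e^((r−q)T): (r − q) = ln(F/S)/T
ln(8221.20/8164.94) = ln(1.006890) = 0.006866
(r − q) = 0.006866 / (241/365) = 0.010399
q = r − ln(F/S)/T = 0.0714 − 0.010399 = 0.061001
q = 6.10%

6.10%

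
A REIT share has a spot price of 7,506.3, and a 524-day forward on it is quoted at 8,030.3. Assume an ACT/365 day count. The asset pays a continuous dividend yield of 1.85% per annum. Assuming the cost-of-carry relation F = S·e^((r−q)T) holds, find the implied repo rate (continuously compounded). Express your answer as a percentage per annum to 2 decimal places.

From F = S·e^((r−q)T): (r − q) = ln(F/S)/T
ln(8030.3/7506.3) = ln(1.069808) = 0.067479
(r − q) = 0.067479 / (524/365) = 0.047004
r = ln(F/S)/T + q = 0.047004 + 0.0185 = 0.065504
r = 6.55%

6.55%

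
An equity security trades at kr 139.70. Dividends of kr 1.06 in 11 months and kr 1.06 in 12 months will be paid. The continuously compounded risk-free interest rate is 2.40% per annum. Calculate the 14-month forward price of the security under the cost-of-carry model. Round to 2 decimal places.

kr 141.54

PV(dividends) I = 1.06·e^(−0.0240·11/12) + 1.06·e^(−0.0240·12/12)
I = 1.0369 + 1.0349 = 2.0718
F = (S − I)·e^(rT) = (139.70 − 2.0718) · e^(0.0240·14/12)
= 137.6282 · e^0.028000 = 137.6282 × 1.028396 = kr 141.54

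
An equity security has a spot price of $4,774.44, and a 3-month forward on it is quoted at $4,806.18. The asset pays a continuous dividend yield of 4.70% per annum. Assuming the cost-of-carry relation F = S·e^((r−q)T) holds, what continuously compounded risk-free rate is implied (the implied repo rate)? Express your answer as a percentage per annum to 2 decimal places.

From F = S·e^((r−q)T): (r − q) = ln(F/S)/T
ln(4806.18/4774.44) = ln(1.006648) = 0.006626
(r − q) = 0.006626 / (3/12) = 0.026504
r = ln(F/S)/T + q = 0.026504 + 0.0470 = 0.073504
r = 7.35%

7.35%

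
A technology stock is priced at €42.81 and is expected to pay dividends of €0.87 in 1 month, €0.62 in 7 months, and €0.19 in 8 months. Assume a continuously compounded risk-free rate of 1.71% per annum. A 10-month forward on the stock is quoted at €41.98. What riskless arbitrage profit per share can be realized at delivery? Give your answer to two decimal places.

€0.25 per share

PV(dividends) I = 0.87·e^(−0.0171·1/12) + 0.62·e^(−0.0171·7/12) + 0.19·e^(−0.0171·8/12) = 1.6705
Fair forward F* = (S − I)·e^(rT) = (42.81 − 1.6705)·e^0.014250 = 41.1395 × 1.014352 = 41.7299
Market €41.98 > fair 41.7299: forward overpriced → cash-and-carry (borrow at r, buy the stock and collect the dividends, short the forward).
Profit at T = |F_mkt − F*| = |41.98 − 41.7299| = €0.25 per share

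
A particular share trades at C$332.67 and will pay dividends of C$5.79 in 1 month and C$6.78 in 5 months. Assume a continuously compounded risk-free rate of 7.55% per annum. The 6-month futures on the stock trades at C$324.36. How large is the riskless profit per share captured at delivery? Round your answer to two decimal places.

C$8.31 per share

PV(dividends) I = 5.79·e^(−0.0755·1/12) + 6.78·e^(−0.0755·5/12) = 12.3237
Fair futures F* = (S − I)·e^(rT) = (332.67 − 12.3237)·e^0.037750 = 320.3463 × 1.038472 = 332.6707
Market C$324.36 < fair 332.6707: forward underpriced → reverse cash-and-carry (short the stock, invest proceeds at r, pay the dividends, go long the forward).
Profit at T = |F_mkt − F*| = |324.36 − 332.6707| = C$8.31 per share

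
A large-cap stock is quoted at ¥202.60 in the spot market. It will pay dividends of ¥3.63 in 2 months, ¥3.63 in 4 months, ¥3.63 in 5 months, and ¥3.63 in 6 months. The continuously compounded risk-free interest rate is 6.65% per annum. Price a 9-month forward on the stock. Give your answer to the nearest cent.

¥198.05

PV(dividends) I = 3.63·e^(−0.0665·2/12) + 3.63·e^(−0.0665·4/12) + 3.63·e^(−0.0665·5/12) + 3.63·e^(−0.0665·6/12)
I = 3.5900 + 3.5504 + 3.5308 + 3.5113 = 14.1825
F = (S − I)·e^(rT) = (202.60 − 14.1825) · e^(0.0665·9/12)
= 188.4175 · e^0.049875 = 188.4175 × 1.051140 = ¥198.05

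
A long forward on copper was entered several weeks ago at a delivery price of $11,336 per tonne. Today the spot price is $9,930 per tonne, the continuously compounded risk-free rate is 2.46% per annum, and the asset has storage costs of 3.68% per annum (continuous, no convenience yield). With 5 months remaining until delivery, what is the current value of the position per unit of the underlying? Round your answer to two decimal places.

Current fair forward for the remaining 5 months: F = S·e^((r + u)·T), (r + u) = 0.0246 + 0.0368 = 0.0614
F = 9930 · e^(0.0614 × 5/12) = 9930 × 1.02591340 = 10187.3201
Value of long forward = (F − K)·e^(−rT) = (10187.3201 − 11336) · e^(−0.0246·5/12)
= -1148.6799 × 0.98980235 = -1136.97

-$1136.97 per tonne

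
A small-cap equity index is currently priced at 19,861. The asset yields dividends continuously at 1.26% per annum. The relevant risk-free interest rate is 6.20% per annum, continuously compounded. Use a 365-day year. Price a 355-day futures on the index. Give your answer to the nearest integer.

20,839

F = S·e^((r − q)T) = 19861 · e^((0.0620 − 0.0126) × 355/365)
= 19861 · e^0.048047 = 19861 × 1.049220
F = 20,839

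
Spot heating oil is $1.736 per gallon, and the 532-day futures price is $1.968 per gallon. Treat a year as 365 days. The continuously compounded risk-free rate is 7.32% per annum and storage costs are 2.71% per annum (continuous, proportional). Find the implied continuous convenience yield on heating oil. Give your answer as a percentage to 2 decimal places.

1.42%

F = S·e^((r+u−y)T) ⇒ (r+u−y) = ln(F/S)/T
ln(1.968/1.736) = 0.125434; /T ⇒ 0.086059
y = r + u − ln(F/S)/T = 0.0732 + 0.0271 − 0.086059 = 0.014241
y = 1.42%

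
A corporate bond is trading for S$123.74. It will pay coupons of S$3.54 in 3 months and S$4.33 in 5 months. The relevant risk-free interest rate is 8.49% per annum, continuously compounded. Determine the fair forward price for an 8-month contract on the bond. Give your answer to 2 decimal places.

S$122.86

PV(coupons) I = 3.54·e^(−0.0849·3/12) + 4.33·e^(−0.0849·5/12)
I = 3.4657 + 4.1795 = 7.6452
F = (S − I)·e^(rT) = (123.74 − 7.6452) · e^(0.0849·8/12)
= 116.0948 · e^0.056600 = 116.0948 × 1.058232 = S$122.86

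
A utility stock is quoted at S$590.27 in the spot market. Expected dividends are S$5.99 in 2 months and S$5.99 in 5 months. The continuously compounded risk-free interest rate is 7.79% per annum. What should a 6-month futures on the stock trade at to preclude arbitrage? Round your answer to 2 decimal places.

S$601.54

PV(dividends) I = 5.99·e^(−0.0779·2/12) + 5.99·e^(−0.0779·5/12)
I = 5.9127 + 5.7987 = 11.7114
F = (S − I)·e^(rT) = (590.27 − 11.7114) · e^(0.0779·6/12)
= 578.5586 · e^0.038950 = 578.5586 × 1.039718 = S$601.54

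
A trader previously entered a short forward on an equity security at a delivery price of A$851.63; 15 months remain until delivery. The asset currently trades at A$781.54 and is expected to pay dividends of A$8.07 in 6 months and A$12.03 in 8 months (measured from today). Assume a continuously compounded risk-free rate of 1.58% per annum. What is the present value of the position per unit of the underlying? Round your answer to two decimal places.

A$73.35

PV(remaining dividends) I = 8.07·e^(−0.0158·6/12) + 12.03·e^(−0.0158·8/12) = 19.9104
Current forward F = (S − I)·e^(rT) = (781.54 − 19.9104)·e^(0.0158·15/12) = 761.6296 × 1.019946 = 776.8211
Value (long) = (F − K)·e^(−rT) = (776.8211 − 851.63) × 0.980444 = -73.3459
Short position value = −(long value) = A$73.35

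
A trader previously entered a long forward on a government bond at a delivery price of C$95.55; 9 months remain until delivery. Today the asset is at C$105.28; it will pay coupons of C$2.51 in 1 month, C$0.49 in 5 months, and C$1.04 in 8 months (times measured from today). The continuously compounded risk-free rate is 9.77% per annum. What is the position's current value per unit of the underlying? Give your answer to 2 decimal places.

C$12.55

PV(remaining coupons) I = 2.51·e^(−0.0977·1/12) + 0.49·e^(−0.0977·5/12) + 1.04·e^(−0.0977·8/12) = 3.9345
Current forward F = (S − I)·e^(rT) = (105.28 − 3.9345)·e^(0.0977·9/12) = 101.3455 × 1.076026 = 109.0504
Value (long) = (F − K)·e^(−rT) = (109.0504 − 95.55) × 0.929345 = 12.5465
Value = C$12.55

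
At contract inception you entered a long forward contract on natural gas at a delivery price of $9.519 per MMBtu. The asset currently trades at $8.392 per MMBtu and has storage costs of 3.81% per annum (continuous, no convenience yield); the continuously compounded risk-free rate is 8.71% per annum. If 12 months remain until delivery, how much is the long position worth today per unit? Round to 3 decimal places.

Current fair forward for the remaining 12 months: F = S·e^((r + u)·T), (r + u) = 0.0871 + 0.0381 = 0.1252
F = 8.392 · e^(0.1252 × 12/12) = 8.392 × 1.133375 = 9.5113
Value of long forward = (F − K)·e^(−rT) = (9.5113 − 9.519) · e^(−0.0871·12/12)
= -0.0077 × 0.916585 = -0.007

-$0.007 per MMBtu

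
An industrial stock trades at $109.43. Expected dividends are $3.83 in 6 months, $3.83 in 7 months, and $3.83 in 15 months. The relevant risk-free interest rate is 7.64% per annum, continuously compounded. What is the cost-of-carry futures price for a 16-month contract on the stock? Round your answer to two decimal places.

$109.17

PV(dividends) I = 3.83·e^(−0.0764·6/12) + 3.83·e^(−0.0764·7/12) + 3.83·e^(−0.0764·15/12)
I = 3.6865 + 3.6631 + 3.4812 = 10.8308
F = (S − I)·e^(rT) = (109.43 − 10.8308) · e^(0.0764·16/12)
= 98.5992 · e^0.101867 = 98.5992 × 1.107236 = $109.17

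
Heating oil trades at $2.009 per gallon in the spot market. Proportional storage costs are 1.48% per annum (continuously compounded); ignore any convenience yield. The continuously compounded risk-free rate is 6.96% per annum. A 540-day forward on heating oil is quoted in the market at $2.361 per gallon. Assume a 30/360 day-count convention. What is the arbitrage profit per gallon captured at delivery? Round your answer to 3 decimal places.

$0.081 per gallon

Fair forward: F* = S·e^(carry·T), with carry = (r + u) = 0.0696 + 0.0148 = 0.0844
F* = 2.009 · e^(0.0844 × 540/360) = 2.009 · e^0.126600 = 2.009 × 1.134963 = $2.2801
Market $2.361 > fair $2.2801: forward overpriced → cash-and-carry (buy spot, short the forward).
At maturity, profit = |F_mkt − F*| = |2.361 − 2.2801| = $0.081 per gallon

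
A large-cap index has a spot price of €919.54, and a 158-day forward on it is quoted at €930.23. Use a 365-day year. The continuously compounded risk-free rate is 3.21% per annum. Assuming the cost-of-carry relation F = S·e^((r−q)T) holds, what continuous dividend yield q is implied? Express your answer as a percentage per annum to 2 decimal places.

From F = S·e^((r−q)T): (r − q) = ln(F/S)/T
ln(930.23/919.54) = ln(1.011625) = 0.011558
(r − q) = 0.011558 / (158/365) = 0.026700
q = r − ln(F/S)/T = 0.0321 − 0.026700 = 0.005400
q = 0.54%

0.54%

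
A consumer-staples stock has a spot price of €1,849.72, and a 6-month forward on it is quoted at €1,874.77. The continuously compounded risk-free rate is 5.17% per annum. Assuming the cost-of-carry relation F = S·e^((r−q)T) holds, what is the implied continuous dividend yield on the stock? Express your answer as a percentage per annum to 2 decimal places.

From F = S·e^((r−q)T): (r − q) = ln(F/S)/T
ln(1874.77/1849.72) = ln(1.013543) = 0.013452
(r − q) = 0.013452 / (6/12) = 0.026904
q = r − ln(F/S)/T = 0.0517 − 0.026904 = 0.024796
q = 2.48%

2.48%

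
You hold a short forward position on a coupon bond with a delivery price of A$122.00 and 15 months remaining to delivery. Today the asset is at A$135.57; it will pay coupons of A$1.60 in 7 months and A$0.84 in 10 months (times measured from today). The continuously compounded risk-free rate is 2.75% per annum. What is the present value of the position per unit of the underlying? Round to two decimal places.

-A$15.30

PV(remaining coupons) I = 1.60·e^(−0.0275·7/12) + 0.84·e^(−0.0275·10/12) = 2.3955
Current forward F = (S − I)·e^(rT) = (135.57 − 2.3955)·e^(0.0275·15/12) = 133.1745 × 1.034973 = 137.8320
Value (long) = (F − K)·e^(−rT) = (137.8320 − 122.00) × 0.966209 = 15.2970
Short position value = −(long value) = -A$15.30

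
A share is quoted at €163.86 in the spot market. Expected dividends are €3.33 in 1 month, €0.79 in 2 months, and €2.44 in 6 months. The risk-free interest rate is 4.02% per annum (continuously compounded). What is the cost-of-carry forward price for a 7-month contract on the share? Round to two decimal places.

PV(dividends) I = 3.33·e^(−0.0402·1/12) + 0.79·e^(−0.0402·2/12) + 2.44·e^(−0.0402·6/12)
I = 3.3189 + 0.7847 + 2.3914 = 6.4950
F = (S − I)·e^(rT) = (163.86 − 6.4950) · e^(0.0402·7/12)
= 157.3650 · e^0.023450 = 157.3650 × 1.023727 = €161.10

€161.10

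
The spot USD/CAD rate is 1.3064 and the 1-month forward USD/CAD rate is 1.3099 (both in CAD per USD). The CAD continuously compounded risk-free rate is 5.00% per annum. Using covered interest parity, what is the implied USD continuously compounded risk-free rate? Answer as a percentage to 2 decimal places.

F = S·e^((r_CAD − r_USD)T) ⇒ r_USD = r_CAD − ln(F/S)/T
ln(1.3099/1.3064) = 0.002676; /(1/12) = 0.032112
r_USD = 0.0500 − 0.032112 = 0.017888
r_USD = 1.79%

1.79%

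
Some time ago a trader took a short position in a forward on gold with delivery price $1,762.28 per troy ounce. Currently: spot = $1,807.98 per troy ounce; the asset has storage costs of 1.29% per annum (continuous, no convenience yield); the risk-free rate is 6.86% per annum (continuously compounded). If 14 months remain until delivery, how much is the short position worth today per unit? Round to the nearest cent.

-$208.66 per troy ounce

Current fair forward for the remaining 14 months: F = S·e^((r + u)·T), (r + u) = 0.0686 + 0.0129 = 0.0815
F = 1807.98 · e^(0.0815 × 14/12) = 1807.98 × 1.09975050 = 1988.3269
Value of long forward = (F − K)·e^(−rT) = (1988.3269 − 1762.28) · e^(−0.0686·14/12)
= 226.0469 × 0.92308558 = 208.66
Short position value = −(long value) = -$208.66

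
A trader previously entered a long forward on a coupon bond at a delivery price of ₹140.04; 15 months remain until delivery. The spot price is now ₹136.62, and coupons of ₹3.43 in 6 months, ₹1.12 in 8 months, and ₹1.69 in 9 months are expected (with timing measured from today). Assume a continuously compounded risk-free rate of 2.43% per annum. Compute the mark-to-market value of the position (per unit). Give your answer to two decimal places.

PV(remaining coupons) I = 3.43·e^(−0.0243·6/12) + 1.12·e^(−0.0243·8/12) + 1.69·e^(−0.0243·9/12) = 6.1501
Current forward F = (S − I)·e^(rT) = (136.62 − 6.1501)·e^(0.0243·15/12) = 130.4699 × 1.030841 = 134.4937
Value (long) = (F − K)·e^(−rT) = (134.4937 − 140.04) × 0.970082 = -5.3804
Value = -₹5.38

-₹5.38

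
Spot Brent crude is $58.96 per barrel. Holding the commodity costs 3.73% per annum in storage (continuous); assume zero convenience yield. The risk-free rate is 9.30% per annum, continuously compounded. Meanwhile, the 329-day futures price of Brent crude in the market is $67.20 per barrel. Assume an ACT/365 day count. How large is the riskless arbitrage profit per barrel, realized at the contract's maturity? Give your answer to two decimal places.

$0.89 per barrel

Fair futures: F* = S·e^(carry·T), with carry = (r + u) = 0.0930 + 0.0373 = 0.1303
F* = 58.96 · e^(0.1303 × 329/365) = 58.96 · e^0.117448 = 58.96 × 1.124623 = $66.3078
Market $67.20 > fair $66.3078: forward overpriced → cash-and-carry (buy spot, short the forward).
At maturity, profit = |F_mkt − F*| = |67.20 − 66.3078| = $0.89 per barrel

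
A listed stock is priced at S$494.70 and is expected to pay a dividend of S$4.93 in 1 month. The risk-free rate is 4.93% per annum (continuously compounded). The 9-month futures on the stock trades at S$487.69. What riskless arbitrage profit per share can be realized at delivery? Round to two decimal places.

PV(dividends) I = 4.93·e^(−0.0493·1/12) = 4.9098
Fair futures F* = (S − I)·e^(rT) = (494.70 − 4.9098)·e^0.036975 = 489.7902 × 1.037667 = 508.2391
Market S$487.69 < fair 508.2391: forward underpriced → reverse cash-and-carry (short the stock, invest proceeds at r, pay the dividends, go long the forward).
Profit at T = |F_mkt − F*| = |487.69 − 508.2391| = S$20.55 per share

S$20.55 per share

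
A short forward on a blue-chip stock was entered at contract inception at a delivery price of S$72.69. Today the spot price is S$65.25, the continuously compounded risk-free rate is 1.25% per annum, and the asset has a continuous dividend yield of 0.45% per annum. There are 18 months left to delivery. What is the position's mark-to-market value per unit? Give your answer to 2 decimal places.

S$6.53

Current fair forward for the remaining 18 months: F = S·e^((r − q)·T), (r − q) = 0.0125 − 0.0045 = 0.0080
F = 65.25 · e^(0.0080 × 18/12) = 65.25 × 1.012072 = 66.0377
Value of long forward = (F − K)·e^(−rT) = (66.0377 − 72.69) · e^(−0.0125·18/12)
= -6.6523 × 0.981425 = -6.53
Short position value = −(long value) = S$6.53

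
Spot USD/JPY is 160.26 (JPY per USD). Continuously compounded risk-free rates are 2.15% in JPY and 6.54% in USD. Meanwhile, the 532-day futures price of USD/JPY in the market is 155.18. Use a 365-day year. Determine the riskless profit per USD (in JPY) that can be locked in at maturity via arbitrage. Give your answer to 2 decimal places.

4.85 per USD (in JPY)

Fair futures: F* = S·e^(carry·T), with carry = (r_JPY − r_USD) = 0.0215 − 0.0654 = -0.0439
F* = 160.26 · e^(-0.0439 × 532/365) = 160.26 · e^-0.063986 = 160.26 × 0.938018 = 150.3268
Market 155.18 > fair 150.3268: forward overpriced → cash-and-carry (buy spot, short the forward).
At maturity, profit = |F_mkt − F*| = |155.18 − 150.3268| = 4.85 per USD (in JPY)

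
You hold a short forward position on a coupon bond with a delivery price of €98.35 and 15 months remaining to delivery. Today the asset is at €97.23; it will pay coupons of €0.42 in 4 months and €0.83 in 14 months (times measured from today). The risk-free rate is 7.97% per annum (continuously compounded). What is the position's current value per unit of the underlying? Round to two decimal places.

-€7.04

PV(remaining coupons) I = 0.42·e^(−0.0797·4/12) + 0.83·e^(−0.0797·14/12) = 1.1653
Current forward F = (S − I)·e^(rT) = (97.23 − 1.1653)·e^(0.0797·15/12) = 96.0647 × 1.104757 = 106.1281
Value (long) = (F − K)·e^(−rT) = (106.1281 − 98.35) × 0.905177 = 7.0406
Short position value = −(long value) = -€7.04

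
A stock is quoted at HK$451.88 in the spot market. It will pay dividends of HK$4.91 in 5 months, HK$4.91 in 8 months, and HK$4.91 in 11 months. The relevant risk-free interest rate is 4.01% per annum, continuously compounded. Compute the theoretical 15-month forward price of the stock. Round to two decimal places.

PV(dividends) I = 4.91·e^(−0.0401·5/12) + 4.91·e^(−0.0401·8/12) + 4.91·e^(−0.0401·11/12)
I = 4.8286 + 4.7805 + 4.7328 = 14.3419
F = (S − I)·e^(rT) = (451.88 − 14.3419) · e^(0.0401·15/12)
= 437.5381 · e^0.050125 = 437.5381 × 1.051403 = HK$460.03

HK$460.03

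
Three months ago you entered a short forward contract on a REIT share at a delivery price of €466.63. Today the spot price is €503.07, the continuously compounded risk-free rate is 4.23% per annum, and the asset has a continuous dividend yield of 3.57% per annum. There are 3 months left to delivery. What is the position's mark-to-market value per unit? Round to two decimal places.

Current fair forward for the remaining 3 months: F = S·e^((r − q)·T), (r − q) = 0.0423 − 0.0357 = 0.0066
F = 503.07 · e^(0.0066 × 3/12) = 503.07 × 1.001651 = 503.9006
Value of long forward = (F − K)·e^(−rT) = (503.9006 − 466.63) · e^(−0.0423·3/12)
= 37.2706 × 0.989481 = 36.88
Short position value = −(long value) = -€36.88

-€36.88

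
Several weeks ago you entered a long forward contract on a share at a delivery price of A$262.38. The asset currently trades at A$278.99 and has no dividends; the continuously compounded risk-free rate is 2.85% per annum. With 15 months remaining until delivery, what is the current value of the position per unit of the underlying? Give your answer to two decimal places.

Current fair forward for the remaining 15 months: F = S·e^(r·T), r = 0.0285
F = 278.99 · e^(0.0285 × 15/12) = 278.99 × 1.036267 = 289.1081
Value of long forward = (F − K)·e^(−rT) = (289.1081 − 262.38) · e^(−0.0285·15/12)
= 26.7281 × 0.965002 = 25.79

A$25.79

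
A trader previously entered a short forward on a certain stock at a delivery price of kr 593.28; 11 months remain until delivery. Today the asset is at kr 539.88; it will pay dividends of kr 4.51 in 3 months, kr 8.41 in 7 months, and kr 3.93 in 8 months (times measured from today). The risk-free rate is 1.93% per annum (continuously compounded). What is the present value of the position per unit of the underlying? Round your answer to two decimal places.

PV(remaining dividends) I = 4.51·e^(−0.0193·3/12) + 8.41·e^(−0.0193·7/12) + 3.93·e^(−0.0193·8/12) = 16.6839
Current forward F = (S − I)·e^(rT) = (539.88 − 16.6839)·e^(0.0193·11/12) = 523.1961 × 1.017849 = 532.5346
Value (long) = (F − K)·e^(−rT) = (532.5346 − 593.28) × 0.982464 = -59.6802
Short position value = −(long value) = kr 59.68

kr 59.68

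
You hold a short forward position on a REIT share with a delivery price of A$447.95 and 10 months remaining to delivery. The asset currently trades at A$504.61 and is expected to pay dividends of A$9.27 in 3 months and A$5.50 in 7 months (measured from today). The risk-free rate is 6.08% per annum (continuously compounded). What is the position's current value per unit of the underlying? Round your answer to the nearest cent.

PV(remaining dividends) I = 9.27·e^(−0.0608·3/12) + 5.50·e^(−0.0608·7/12) = 14.4385
Current forward F = (S − I)·e^(rT) = (504.61 − 14.4385)·e^(0.0608·10/12) = 490.1715 × 1.051972 = 515.6467
Value (long) = (F − K)·e^(−rT) = (515.6467 − 447.95) × 0.950595 = 64.3521
Short position value = −(long value) = -A$64.35

-A$64.35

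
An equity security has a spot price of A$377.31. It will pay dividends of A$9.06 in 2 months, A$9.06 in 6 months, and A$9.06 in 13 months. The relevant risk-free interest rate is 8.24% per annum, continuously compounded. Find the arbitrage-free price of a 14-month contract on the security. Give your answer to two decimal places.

PV(dividends) I = 9.06·e^(−0.0824·2/12) + 9.06·e^(−0.0824·6/12) + 9.06·e^(−0.0824·13/12)
I = 8.9364 + 8.6943 + 8.2863 = 25.9170
F = (S − I)·e^(rT) = (377.31 − 25.9170) · e^(0.0824·14/12)
= 351.3930 · e^0.096133 = 351.3930 × 1.100905 = A$386.85

A$386.85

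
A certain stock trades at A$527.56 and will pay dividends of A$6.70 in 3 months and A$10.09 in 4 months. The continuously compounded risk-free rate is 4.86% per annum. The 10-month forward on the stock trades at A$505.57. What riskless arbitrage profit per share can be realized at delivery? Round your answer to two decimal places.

PV(dividends) I = 6.70·e^(−0.0486·3/12) + 10.09·e^(−0.0486·4/12) = 16.5469
Fair forward F* = (S − I)·e^(rT) = (527.56 − 16.5469)·e^0.040500 = 511.0131 × 1.041331 = 532.1338
Market A$505.57 < fair 532.1338: forward underpriced → reverse cash-and-carry (short the stock, invest proceeds at r, pay the dividends, go long the forward).
Profit at T = |F_mkt − F*| = |505.57 − 532.1338| = A$26.56 per share

A$26.56 per share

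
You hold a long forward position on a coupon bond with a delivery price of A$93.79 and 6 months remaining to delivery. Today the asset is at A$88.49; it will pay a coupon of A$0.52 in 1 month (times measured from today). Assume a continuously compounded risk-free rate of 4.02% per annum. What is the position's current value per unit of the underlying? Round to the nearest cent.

-A$3.95

PV(remaining coupons) I = 0.52·e^(−0.0402·1/12) = 0.5183
Current forward F = (S − I)·e^(rT) = (88.49 − 0.5183)·e^(0.0402·6/12) = 87.9717 × 1.020303 = 89.7578
Value (long) = (F − K)·e^(−rT) = (89.7578 − 93.79) × 0.980101 = -3.9520
Value = -A$3.95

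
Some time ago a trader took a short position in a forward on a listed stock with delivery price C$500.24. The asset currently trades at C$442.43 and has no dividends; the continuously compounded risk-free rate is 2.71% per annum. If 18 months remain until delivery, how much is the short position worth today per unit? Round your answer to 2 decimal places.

Current fair forward for the remaining 18 months: F = S·e^(r·T), r = 0.0271
F = 442.43 · e^(0.0271 × 18/12) = 442.43 × 1.041488 = 460.7855
Value of long forward = (F − K)·e^(−rT) = (460.7855 − 500.24) · e^(−0.0271·18/12)
= -39.4545 × 0.960165 = -37.88
Short position value = −(long value) = C$37.88

C$37.88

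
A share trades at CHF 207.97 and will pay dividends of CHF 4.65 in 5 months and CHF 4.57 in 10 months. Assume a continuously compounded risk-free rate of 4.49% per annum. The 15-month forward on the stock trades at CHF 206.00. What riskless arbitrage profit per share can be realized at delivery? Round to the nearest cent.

CHF 4.49 per share

PV(dividends) I = 4.65·e^(−0.0449·5/12) + 4.57·e^(−0.0449·10/12) = 8.9660
Fair forward F* = (S − I)·e^(rT) = (207.97 − 8.9660)·e^0.056125 = 199.0040 × 1.057730 = 210.4925
Market CHF 206.00 < fair 210.4925: forward underpriced → reverse cash-and-carry (short the stock, invest proceeds at r, pay the dividends, go long the forward).
Profit at T = |F_mkt − F*| = |206.00 − 210.4925| = CHF 4.49 per share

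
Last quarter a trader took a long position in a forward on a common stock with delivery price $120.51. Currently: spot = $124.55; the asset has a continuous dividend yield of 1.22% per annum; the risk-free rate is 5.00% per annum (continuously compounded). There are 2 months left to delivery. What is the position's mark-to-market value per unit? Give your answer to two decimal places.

$4.79

Current fair forward for the remaining 2 months: F = S·e^((r − q)·T), (r − q) = 0.0500 − 0.0122 = 0.0378
F = 124.55 · e^(0.0378 × 2/12) = 124.55 × 1.006320 = 125.3372
Value of long forward = (F − K)·e^(−rT) = (125.3372 − 120.51) · e^(−0.0500·2/12)
= 4.8272 × 0.991701 = 4.79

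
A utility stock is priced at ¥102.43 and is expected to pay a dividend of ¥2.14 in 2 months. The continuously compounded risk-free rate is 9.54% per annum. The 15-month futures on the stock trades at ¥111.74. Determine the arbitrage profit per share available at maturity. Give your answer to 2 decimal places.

PV(dividends) I = 2.14·e^(−0.0954·2/12) = 2.1062
Fair futures F* = (S − I)·e^(rT) = (102.43 − 2.1062)·e^0.119250 = 100.3238 × 1.126652 = 113.0300
Market ¥111.74 < fair 113.0300: forward underpriced → reverse cash-and-carry (short the stock, invest proceeds at r, pay the dividends, go long the forward).
Profit at T = |F_mkt − F*| = |111.74 − 113.0300| = ¥1.29 per share

¥1.29 per share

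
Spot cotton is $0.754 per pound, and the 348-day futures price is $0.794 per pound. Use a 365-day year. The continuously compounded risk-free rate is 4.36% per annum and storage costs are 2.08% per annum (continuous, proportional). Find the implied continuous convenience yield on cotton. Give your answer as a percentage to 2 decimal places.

F = S·e^((r+u−y)T) ⇒ (r+u−y) = ln(F/S)/T
ln(0.794/0.754) = 0.051691; /T ⇒ 0.054216
y = r + u − ln(F/S)/T = 0.0436 + 0.0208 − 0.054216 = 0.010184
y = 1.02%

1.02%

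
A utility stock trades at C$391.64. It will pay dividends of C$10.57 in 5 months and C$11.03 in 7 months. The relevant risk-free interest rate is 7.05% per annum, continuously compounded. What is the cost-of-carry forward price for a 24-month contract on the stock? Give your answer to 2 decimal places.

C$426.94

PV(dividends) I = 10.57·e^(−0.0705·5/12) + 11.03·e^(−0.0705·7/12)
I = 10.2640 + 10.5856 = 20.8496
F = (S − I)·e^(rT) = (391.64 − 20.8496) · e^(0.0705·24/12)
= 370.7904 · e^0.141000 = 370.7904 × 1.151425 = C$426.94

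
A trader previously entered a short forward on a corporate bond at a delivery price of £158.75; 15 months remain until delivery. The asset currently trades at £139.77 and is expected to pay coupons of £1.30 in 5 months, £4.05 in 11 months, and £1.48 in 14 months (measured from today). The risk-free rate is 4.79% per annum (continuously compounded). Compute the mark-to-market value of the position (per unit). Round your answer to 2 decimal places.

£16.30

PV(remaining coupons) I = 1.30·e^(−0.0479·5/12) + 4.05·e^(−0.0479·11/12) + 1.48·e^(−0.0479·14/12) = 6.5499
Current forward F = (S − I)·e^(rT) = (139.77 − 6.5499)·e^(0.0479·15/12) = 133.2201 × 1.061704 = 141.4403
Value (long) = (F − K)·e^(−rT) = (141.4403 − 158.75) × 0.941882 = -16.3037
Short position value = −(long value) = £16.30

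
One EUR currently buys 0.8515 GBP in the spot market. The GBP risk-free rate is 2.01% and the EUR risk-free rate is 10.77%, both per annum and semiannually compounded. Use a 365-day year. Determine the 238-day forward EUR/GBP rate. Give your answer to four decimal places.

0.8056

By covered interest parity, F = S · (1+r_GBP/2)^(2T) / (1+r_EUR/2)^(2T)
= 0.8515 × 1.013126 / 1.070794 = 0.8515 × 0.946145
F = 0.8056 GBP per EUR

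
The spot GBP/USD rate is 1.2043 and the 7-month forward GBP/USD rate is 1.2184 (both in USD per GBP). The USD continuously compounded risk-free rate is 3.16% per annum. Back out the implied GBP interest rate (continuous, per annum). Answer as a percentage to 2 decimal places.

1.16%

F = S·e^((r_USD − r_GBP)T) ⇒ r_GBP = r_USD − ln(F/S)/T
ln(1.2184/1.2043) = 0.011640; /(7/12) = 0.019954
r_GBP = 0.0316 − 0.019954 = 0.011646
r_GBP = 1.16%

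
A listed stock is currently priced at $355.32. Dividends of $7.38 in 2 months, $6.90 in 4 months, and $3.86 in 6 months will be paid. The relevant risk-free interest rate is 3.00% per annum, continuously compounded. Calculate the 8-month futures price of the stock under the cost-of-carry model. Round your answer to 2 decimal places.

$344.16

PV(dividends) I = 7.38·e^(−0.0300·2/12) + 6.90·e^(−0.0300·4/12) + 3.86·e^(−0.0300·6/12)
I = 7.3432 + 6.8313 + 3.8025 = 17.9770
F = (S − I)·e^(rT) = (355.32 − 17.9770) · e^(0.0300·8/12)
= 337.3430 · e^0.020000 = 337.3430 × 1.020201 = $344.16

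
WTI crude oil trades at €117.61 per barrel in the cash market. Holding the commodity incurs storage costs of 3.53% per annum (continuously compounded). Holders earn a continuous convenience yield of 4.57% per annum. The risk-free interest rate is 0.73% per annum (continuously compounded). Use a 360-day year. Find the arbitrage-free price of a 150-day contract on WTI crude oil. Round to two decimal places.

€117.46 per barrel

Net carry = r + u − y = 0.0073 + 0.0353 − 0.0457 = -0.0031
F = S·e^((r+u−y)T) = 117.61 · e^(-0.0031 × 150/360) = 117.61 · e^-0.001292
= 117.61 × 0.998709 = €117.46 per barrel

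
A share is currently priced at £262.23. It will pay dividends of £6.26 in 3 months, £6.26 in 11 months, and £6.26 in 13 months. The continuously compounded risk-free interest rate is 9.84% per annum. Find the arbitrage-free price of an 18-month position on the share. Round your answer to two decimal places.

£283.71

PV(dividends) I = 6.26·e^(−0.0984·3/12) + 6.26·e^(−0.0984·11/12) + 6.26·e^(−0.0984·13/12)
I = 6.1079 + 5.7201 + 5.6270 = 17.4550
F = (S − I)·e^(rT) = (262.23 − 17.4550) · e^(0.0984·18/12)
= 244.7750 · e^0.147600 = 244.7750 × 1.159049 = £283.71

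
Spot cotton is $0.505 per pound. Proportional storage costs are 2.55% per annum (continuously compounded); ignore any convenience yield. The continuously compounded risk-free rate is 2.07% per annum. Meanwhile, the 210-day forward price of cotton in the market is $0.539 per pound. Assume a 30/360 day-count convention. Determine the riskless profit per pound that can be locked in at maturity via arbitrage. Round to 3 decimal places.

$0.020 per pound

Fair forward: F* = S·e^(carry·T), with carry = (r + u) = 0.0207 + 0.0255 = 0.0462
F* = 0.505 · e^(0.0462 × 210/360) = 0.505 · e^0.026950 = 0.505 × 1.027316 = $0.5188
Market $0.539 > fair $0.5188: forward overpriced → cash-and-carry (buy spot, short the forward).
At maturity, profit = |F_mkt − F*| = |0.539 − 0.5188| = $0.020 per pound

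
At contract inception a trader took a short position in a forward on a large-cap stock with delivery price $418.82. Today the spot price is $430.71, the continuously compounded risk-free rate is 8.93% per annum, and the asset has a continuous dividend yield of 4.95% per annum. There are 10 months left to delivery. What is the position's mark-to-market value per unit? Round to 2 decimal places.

-$24.52

Current fair forward for the remaining 10 months: F = S·e^((r − q)·T), (r − q) = 0.0893 − 0.0495 = 0.0398
F = 430.71 · e^(0.0398 × 10/12) = 430.71 × 1.033723 = 445.2348
Value of long forward = (F − K)·e^(−rT) = (445.2348 − 418.82) · e^(−0.0893·10/12)
= 26.4148 × 0.928285 = 24.52
Short position value = −(long value) = -$24.52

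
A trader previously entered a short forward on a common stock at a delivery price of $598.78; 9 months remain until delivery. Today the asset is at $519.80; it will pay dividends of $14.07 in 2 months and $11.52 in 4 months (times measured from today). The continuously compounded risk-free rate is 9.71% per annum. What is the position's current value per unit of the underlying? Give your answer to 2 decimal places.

$61.92

PV(remaining dividends) I = 14.07·e^(−0.0971·2/12) + 11.52·e^(−0.0971·4/12) = 24.9972
Current forward F = (S − I)·e^(rT) = (519.80 − 24.9972)·e^(0.0971·9/12) = 494.8028 × 1.075542 = 532.1812
Value (long) = (F − K)·e^(−rT) = (532.1812 − 598.78) × 0.929764 = -61.9212
Short position value = −(long value) = $61.92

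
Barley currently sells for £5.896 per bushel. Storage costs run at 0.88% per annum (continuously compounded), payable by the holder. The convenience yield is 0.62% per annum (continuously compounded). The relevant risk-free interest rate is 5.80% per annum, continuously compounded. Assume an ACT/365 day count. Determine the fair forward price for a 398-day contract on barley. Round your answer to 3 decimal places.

Net carry = r + u − y = 0.0580 + 0.0088 − 0.0062 = 0.0606
F = S·e^((r+u−y)T) = 5.896 · e^(0.0606 × 398/365) = 5.896 · e^0.066079
= 5.896 × 1.068311 = £6.299 per bushel

£6.299 per bushel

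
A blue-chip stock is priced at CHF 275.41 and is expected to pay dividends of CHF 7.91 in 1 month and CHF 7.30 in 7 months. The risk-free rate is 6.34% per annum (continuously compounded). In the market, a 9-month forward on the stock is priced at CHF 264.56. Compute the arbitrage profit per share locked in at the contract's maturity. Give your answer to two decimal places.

CHF 8.63 per share

PV(dividends) I = 7.91·e^(−0.0634·1/12) + 7.30·e^(−0.0634·7/12) = 14.9033
Fair forward F* = (S − I)·e^(rT) = (275.41 − 14.9033)·e^0.047550 = 260.5067 × 1.048699 = 273.1931
Market CHF 264.56 < fair 273.1931: forward underpriced → reverse cash-and-carry (short the stock, invest proceeds at r, pay the dividends, go long the forward).
Profit at T = |F_mkt − F*| = |264.56 − 273.1931| = CHF 8.63 per share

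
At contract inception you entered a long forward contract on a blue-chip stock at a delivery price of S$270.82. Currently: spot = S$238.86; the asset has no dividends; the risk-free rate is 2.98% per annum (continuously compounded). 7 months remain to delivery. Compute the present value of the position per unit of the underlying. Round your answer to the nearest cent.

-S$27.29

Current fair forward for the remaining 7 months: F = S·e^(r·T), r = 0.0298
F = 238.86 · e^(0.0298 × 7/12) = 238.86 × 1.017535 = 243.0484
Value of long forward = (F − K)·e^(−rT) = (243.0484 − 270.82) · e^(−0.0298·7/12)
= -27.7716 × 0.982767 = -27.29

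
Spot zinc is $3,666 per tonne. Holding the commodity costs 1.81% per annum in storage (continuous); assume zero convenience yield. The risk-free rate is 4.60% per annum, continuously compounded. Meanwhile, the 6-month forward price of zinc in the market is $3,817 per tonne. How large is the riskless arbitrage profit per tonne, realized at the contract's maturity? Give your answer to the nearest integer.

$32 per tonne

Fair forward: F* = S·e^(carry·T), with carry = (r + u) = 0.0460 + 0.0181 = 0.0641
F* = 3666 · e^(0.0641 × 6/12) = 3666 · e^0.032050 = 3666 × 1.032569 = $3785.3980
Market $3817 > fair $3785.3980: forward overpriced → cash-and-carry (buy spot, short the forward).
At maturity, profit = |F_mkt − F*| = |3817 − 3785.3980| = $32 per tonne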